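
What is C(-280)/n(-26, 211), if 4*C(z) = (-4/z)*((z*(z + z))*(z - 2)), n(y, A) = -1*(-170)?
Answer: -15792/17 ≈ -928.94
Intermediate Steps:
n(y, A) = 170
C(z) = -2*z*(-2 + z) (C(z) = ((-4/z)*((z*(z + z))*(z - 2)))/4 = ((-4/z)*((z*(2*z))*(-2 + z)))/4 = ((-4/z)*((2*z²)*(-2 + z)))/4 = ((-4/z)*(2*z²*(-2 + z)))/4 = (-8*z*(-2 + z))/4 = -2*z*(-2 + z))
C(-280)/n(-26, 211) = (2*(-280)*(2 - 1*(-280)))/170 = (2*(-280)*(2 + 280))*(1/170) = (2*(-280)*282)*(1/170) = -157920*1/170 = -15792/17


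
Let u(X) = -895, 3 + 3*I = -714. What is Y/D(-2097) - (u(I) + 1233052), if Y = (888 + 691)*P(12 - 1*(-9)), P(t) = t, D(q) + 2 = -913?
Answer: -375818938/305 ≈ -1.2322e+6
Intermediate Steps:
I = -239 (I = -1 + (⅓)*(-714) = -1 - 238 = -239)
D(q) = -915 (D(q) = -2 - 913 = -915)
Y = 33159 (Y = (888 + 691)*(12 - 1*(-9)) = 1579*(12 + 9) = 1579*21 = 33159)
Y/D(-2097) - (u(I) + 1233052) = 33159/(-915) - (-895 + 1233052) = 33159*(-1/915) - 1*1232157 = -11053/305 - 1232157 = -375818938/305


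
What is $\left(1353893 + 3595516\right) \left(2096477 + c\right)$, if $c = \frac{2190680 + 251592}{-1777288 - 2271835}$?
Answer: $\frac{42014992512663787191}{4049123} \approx 1.0376 \cdot 10^{13}$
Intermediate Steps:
$c = - \frac{2442272}{4049123}$ ($c = \frac{2442272}{-4049123} = 2442272 \left(- \frac{1}{4049123}\right) = - \frac{2442272}{4049123} \approx -0.60316$)
$\left(1353893 + 3595516\right) \left(2096477 + c\right) = \left(1353893 + 3595516\right) \left(2096477 - \frac{2442272}{4049123}\right) = 4949409 \cdot \frac{8488890797399}{4049123} = \frac{42014992512663787191}{4049123}$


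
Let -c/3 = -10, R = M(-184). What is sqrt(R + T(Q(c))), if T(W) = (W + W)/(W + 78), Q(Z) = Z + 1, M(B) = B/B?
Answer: 3*sqrt(2071)/109 ≈ 1.2525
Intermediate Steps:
M(B) = 1
R = 1
c = 30 (c = -3*(-10) = 30)
Q(Z) = 1 + Z
T(W) = 2*W/(78 + W) (T(W) = (2*W)/(78 + W) = 2*W/(78 + W))
sqrt(R + T(Q(c))) = sqrt(1 + 2*(1 + 30)/(78 + (1 + 30))) = sqrt(1 + 2*31/(78 + 31)) = sqrt(1 + 2*31/109) = sqrt(1 + 2*31*(1/109)) = sqrt(1 + 62/109) = sqrt(171/109) = 3*sqrt(2071)/109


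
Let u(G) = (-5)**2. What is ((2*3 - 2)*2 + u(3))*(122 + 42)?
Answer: 5412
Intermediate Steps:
u(G) = 25
((2*3 - 2)*2 + u(3))*(122 + 42) = ((2*3 - 2)*2 + 25)*(122 + 42) = ((6 - 2)*2 + 25)*164 = (4*2 + 25)*164 = (8 + 25)*164 = 33*164 = 5412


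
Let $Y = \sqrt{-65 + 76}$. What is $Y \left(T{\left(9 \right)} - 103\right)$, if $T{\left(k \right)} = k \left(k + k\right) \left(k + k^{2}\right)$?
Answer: $14477 \sqrt{11} \approx 48015.0$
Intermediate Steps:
$T{\left(k \right)} = 2 k^{2} \left(k + k^{2}\right)$ ($T{\left(k \right)} = k 2 k \left(k + k^{2}\right) = 2 k^{2} \left(k + k^{2}\right)$)
$Y = \sqrt{11} \approx 3.3166$
$Y \left(T{\left(9 \right)} - 103\right) = \sqrt{11} \left(2 \cdot 9^{3} \left(1 + 9\right) - 103\right) = \sqrt{11} \left(2 \cdot 729 \cdot 10 - 103\right) = \sqrt{11} \left(14580 - 103\right) = \sqrt{11} \cdot 14477 = 14477 \sqrt{11}$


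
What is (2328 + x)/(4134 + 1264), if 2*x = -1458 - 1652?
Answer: 773/5398 ≈ 0.14320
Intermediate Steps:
x = -1555 (x = (-1458 - 1652)/2 = (1/2)*(-3110) = -1555)
(2328 + x)/(4134 + 1264) = (2328 - 1555)/(4134 + 1264) = 773/5398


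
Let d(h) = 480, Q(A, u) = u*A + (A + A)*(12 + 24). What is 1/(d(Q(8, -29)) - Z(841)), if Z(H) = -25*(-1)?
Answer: 1/455 ≈ 0.0021978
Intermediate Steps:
Z(H) = 25
Q(A, u) = 72*A + A*u (Q(A, u) = A*u + (2*A)*36 = A*u + 72*A = 72*A + A*u)
1/(d(Q(8, -29)) - Z(841)) = 1/(480 - 1*25) = 1/(480 - 25) = 1/455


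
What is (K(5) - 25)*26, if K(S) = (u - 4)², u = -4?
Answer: 1014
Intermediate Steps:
K(S) = 64 (K(S) = (-4 - 4)² = (-8)² = 64)
(K(5) - 25)*26 = (64 - 25)*26 = 39*26 = 1014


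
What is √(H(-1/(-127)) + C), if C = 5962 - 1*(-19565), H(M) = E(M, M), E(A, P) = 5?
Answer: 2*√6383 ≈ 159.79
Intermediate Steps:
H(M) = 5
C = 25527 (C = 5962 + 19565 = 25527)
√(H(-1/(-127)) + C) = √(5 + 25527) = √25532 = 2*√6383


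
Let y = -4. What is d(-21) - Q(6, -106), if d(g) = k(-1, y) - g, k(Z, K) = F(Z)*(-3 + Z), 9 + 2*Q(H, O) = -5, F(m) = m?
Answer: 32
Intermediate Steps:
Q(H, O) = -7 (Q(H, O) = -9/2 + (1/2)*(-5) = -9/2 - 5/2 = -7)
k(Z, K) = Z*(-3 + Z)
d(g) = 4 - g (d(g) = -(-3 - 1) - g = -1*(-4) - g = 4 - g)
d(-21) - Q(6, -106) = (4 - 1*(-21)) - 1*(-7) = (4 + 21) + 7 = 25 + 7 = 32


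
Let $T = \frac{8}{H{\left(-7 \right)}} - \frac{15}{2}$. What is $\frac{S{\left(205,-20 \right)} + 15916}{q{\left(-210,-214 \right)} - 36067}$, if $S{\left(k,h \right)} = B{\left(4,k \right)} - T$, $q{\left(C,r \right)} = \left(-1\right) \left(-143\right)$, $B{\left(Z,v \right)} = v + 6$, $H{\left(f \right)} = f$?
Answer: $- \frac{225899}{502936} \approx -0.44916$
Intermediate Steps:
$B{\left(Z,v \right)} = 6 + v$
$T = - \frac{121}{14}$ ($T = \frac{8}{-7} - \frac{15}{2} = 8 \left(- \frac{1}{7}\right) - \frac{15}{2} = - \frac{8}{7} - \frac{15}{2} = - \frac{121}{14} \approx -8.6429$)
$q{\left(C,r \right)} = 143$
$S{\left(k,h \right)} = \frac{205}{14} + k$ ($S{\left(k,h \right)} = \left(6 + k\right) - - \frac{121}{14} = \left(6 + k\right) + \frac{121}{14} = \frac{205}{14} + k$)
$\frac{S{\left(205,-20 \right)} + 15916}{q{\left(-210,-214 \right)} - 36067} = \frac{\left(\frac{205}{14} + 205\right) + 15916}{143 - 36067} = \frac{\frac{3075}{14} + 15916}{-35924} = \frac{225899}{14} \left(- \frac{1}{35924}\right) = - \frac{225899}{502936}$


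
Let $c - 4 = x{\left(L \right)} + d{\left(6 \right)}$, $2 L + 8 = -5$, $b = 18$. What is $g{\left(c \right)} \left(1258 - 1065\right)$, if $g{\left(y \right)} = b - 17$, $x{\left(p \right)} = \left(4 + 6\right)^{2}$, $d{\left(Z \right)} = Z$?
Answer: $193$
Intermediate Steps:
$L = - \frac{13}{2}$ ($L = -4 + \frac{1}{2} \left(-5\right) = -4 - \frac{5}{2} = - \frac{13}{2} \approx -6.5$)
$x{\left(p \right)} = 100$ ($x{\left(p \right)} = 10^{2} = 100$)
$c = 110$ ($c = 4 + \left(100 + 6\right) = 4 + 106 = 110$)
$g{\left(y \right)} = 1$ ($g{\left(y \right)} = 18 - 17 = 1$)
$g{\left(c \right)} \left(1258 - 1065\right) = 1 \left(1258 - 1065\right) = 1 \cdot 193 = 193$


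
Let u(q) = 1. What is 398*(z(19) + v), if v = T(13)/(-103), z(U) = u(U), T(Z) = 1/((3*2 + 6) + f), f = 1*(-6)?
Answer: 122783/309 ≈ 397.36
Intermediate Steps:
f = -6
T(Z) = ⅙ (T(Z) = 1/((3*2 + 6) - 6) = 1/((6 + 6) - 6) = 1/(12 - 6) = 1/6 = ⅙)
z(U) = 1
v = -1/618 (v = (⅙)/(-103) = (⅙)*(-1/103) = -1/618 ≈ -0.0016181)
398*(z(19) + v) = 398*(1 - 1/618) = 398*(617/618) = 122783/309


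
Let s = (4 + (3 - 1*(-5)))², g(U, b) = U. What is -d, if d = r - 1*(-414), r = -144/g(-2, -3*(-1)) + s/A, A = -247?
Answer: -119898/247 ≈ -485.42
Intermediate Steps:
s = 144 (s = (4 + (3 + 5))² = (4 + 8)² = 12² = 144)
r = 17640/247 (r = -144/(-2) + 144/(-247) = -144*(-½) + 144*(-1/247) = 72 - 144/247 = 17640/247 ≈ 71.417)
d = 119898/247 (d = 17640/247 - 1*(-414) = 17640/247 + 414 = 119898/247 ≈ 485.42)
-d = -1*119898/247 = -119898/247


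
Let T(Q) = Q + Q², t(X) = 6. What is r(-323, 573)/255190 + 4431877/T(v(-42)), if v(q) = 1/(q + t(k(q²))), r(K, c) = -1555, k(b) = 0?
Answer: -293147603281381/1786330 ≈ -1.6411e+8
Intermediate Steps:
v(q) = 1/(6 + q) (v(q) = 1/(q + 6) = 1/(6 + q))
r(-323, 573)/255190 + 4431877/T(v(-42)) = -1555/255190 + 4431877/(((1 + 1/(6 - 42))/(6 - 42))) = -1555*1/255190 + 4431877/(((1 + 1/(-36))/(-36))) = -311/51038 + 4431877/((-(1 - 1/36)/36)) = -311/51038 + 4431877/((-1/36*35/36)) = -311/51038 + 4431877/(-35/1296) = -311/51038 + 4431877*(-1296/35) = -311/51038 - 5743712592/35 = -293147603281381/1786330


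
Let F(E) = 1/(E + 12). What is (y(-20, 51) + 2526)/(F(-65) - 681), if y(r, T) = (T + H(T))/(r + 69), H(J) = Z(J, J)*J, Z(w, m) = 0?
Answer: -6562725/1768606 ≈ -3.7107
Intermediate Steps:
F(E) = 1/(12 + E)
H(J) = 0 (H(J) = 0*J = 0)
y(r, T) = T/(69 + r) (y(r, T) = (T + 0)/(r + 69) = T/(69 + r))
(y(-20, 51) + 2526)/(F(-65) - 681) = (51/(69 - 20) + 2526)/(1/(12 - 65) - 681) = (51/49 + 2526)/(1/(-53) - 681) = (51*(1/49) + 2526)/(-1/53 - 681) = (51/49 + 2526)/(-36094/53) = (123825/49)*(-53/36094) = -6562725/1768606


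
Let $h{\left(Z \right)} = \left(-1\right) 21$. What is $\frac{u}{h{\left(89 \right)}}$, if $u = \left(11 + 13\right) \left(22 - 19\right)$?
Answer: $- \frac{24}{7} \approx -3.4286$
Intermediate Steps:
$h{\left(Z \right)} = -21$
$u = 72$ ($u = 24 \left(22 - 19\right) = 24 \cdot 3 = 72$)
$\frac{u}{h{\left(89 \right)}} = \frac{72}{-21} = 72 \left(- \frac{1}{21}\right) = - \frac{24}{7}$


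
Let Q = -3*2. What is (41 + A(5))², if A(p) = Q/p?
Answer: 39601/25 ≈ 1584.0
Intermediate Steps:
Q = -6
A(p) = -6/p
(41 + A(5))² = (41 - 6/5)² = (199/5)² = 39601/25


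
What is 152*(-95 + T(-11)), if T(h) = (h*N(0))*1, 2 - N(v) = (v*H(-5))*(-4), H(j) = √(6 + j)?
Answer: -17784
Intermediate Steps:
N(v) = 2 + 4*v (N(v) = 2 - v*√(6 - 5)*(-4) = 2 - v*√1*(-4) = 2 - v*1*(-4) = 2 - v*(-4) = 2 - (-4)*v = 2 + 4*v)
T(h) = 2*h (T(h) = (h*(2 + 4*0))*1 = (h*(2 + 0))*1 = (h*2)*1 = (2*h)*1 = 2*h)
152*(-95 + T(-11)) = 152*(-95 + 2*(-11)) = 152*(-95 - 22) = 152*(-117) = -17784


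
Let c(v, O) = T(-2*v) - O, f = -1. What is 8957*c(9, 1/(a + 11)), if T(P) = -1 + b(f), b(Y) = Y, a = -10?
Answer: -26871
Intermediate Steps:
T(P) = -2 (T(P) = -1 - 1 = -2)
c(v, O) = -2 - O
8957*c(9, 1/(a + 11)) = 8957*(-2 - 1/(-10 + 11)) = 8957*(-2 - 1/1) = 8957*(-2 - 1*1) = 8957*(-2 - 1) = 8957*(-3) = -26871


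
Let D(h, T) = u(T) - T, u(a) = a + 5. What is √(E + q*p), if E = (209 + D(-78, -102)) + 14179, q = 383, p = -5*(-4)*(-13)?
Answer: I*√85187 ≈ 291.87*I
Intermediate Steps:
u(a) = 5 + a
D(h, T) = 5 (D(h, T) = (5 + T) - T = 5)
p = -260 (p = 20*(-13) = -260)
E = 14393 (E = (209 + 5) + 14179 = 214 + 14179 = 14393)
√(E + q*p) = √(14393 + 383*(-260)) = √(14393 - 99580) = √(-85187) = I*√85187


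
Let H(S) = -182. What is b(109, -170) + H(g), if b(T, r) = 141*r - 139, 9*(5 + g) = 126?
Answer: -24291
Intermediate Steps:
g = 9 (g = -5 + (1/9)*126 = -5 + 14 = 9)
b(T, r) = -139 + 141*r
b(109, -170) + H(g) = (-139 + 141*(-170)) - 182 = (-139 - 23970) - 182 = -24109 - 182 = -24291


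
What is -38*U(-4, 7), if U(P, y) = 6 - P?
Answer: -380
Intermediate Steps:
-38*U(-4, 7) = -38*(6 - 1*(-4)) = -38*(6 + 4) = -38*10 = -380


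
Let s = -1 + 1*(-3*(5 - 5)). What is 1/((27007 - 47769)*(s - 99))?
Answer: 1/2076200 ≈ 4.8165e-7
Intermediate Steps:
s = -1 (s = -1 + 1*(-3*0) = -1 + 1*0 = -1 + 0 = -1)
1/((27007 - 47769)*(s - 99)) = 1/((27007 - 47769)*(-1 - 99)) = 1/(-20762*(-100)) = -1/20762*(-1/100) = 1/2076200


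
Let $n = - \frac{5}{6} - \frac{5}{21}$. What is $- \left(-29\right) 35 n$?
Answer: $- \frac{2175}{2} \approx -1087.5$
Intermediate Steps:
$n = - \frac{15}{14}$ ($n = \left(-5\right) \frac{1}{6} - \frac{5}{21} = - \frac{5}{6} - \frac{5}{21} = - \frac{15}{14} \approx -1.0714$)
$- \left(-29\right) 35 n = - \frac{\left(-29\right) 35 \left(-15\right)}{14} = - \frac{\left(-1015\right) \left(-15\right)}{14} = \left(-1\right) \frac{2175}{2} = - \frac{2175}{2}$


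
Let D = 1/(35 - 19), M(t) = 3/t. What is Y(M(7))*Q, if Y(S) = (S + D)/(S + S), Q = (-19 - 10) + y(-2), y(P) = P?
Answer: -1705/96 ≈ -17.760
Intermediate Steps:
D = 1/16 ≈ 0.062500
Q = -31 (Q = (-19 - 10) - 2 = -29 - 2 = -31)
Y(S) = (1/16 + S)/(2*S) (Y(S) = (S + 1/16)/(S + S) = (1/16 + S)/((2*S)) = (1/16 + S)*(1/(2*S)) = (1/16 + S)/(2*S))
Y(M(7))*Q = ((1 + 16*(3/7))/(32*((3/7))))*(-31) = ((1 + 16*(3*(1/7)))/(32*((3*(1/7)))))*(-31) = ((1 + 16*(3/7))/(32*(3/7)))*(-31) = ((1/32)*(7/3)*(1 + 48/7))*(-31) = ((1/32)*(7/3)*(55/7))*(-31) = (55/96)*(-31) = -1705/96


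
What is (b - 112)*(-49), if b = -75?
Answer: 9163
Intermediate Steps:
(b - 112)*(-49) = (-75 - 112)*(-49) = -187*(-49) = 9163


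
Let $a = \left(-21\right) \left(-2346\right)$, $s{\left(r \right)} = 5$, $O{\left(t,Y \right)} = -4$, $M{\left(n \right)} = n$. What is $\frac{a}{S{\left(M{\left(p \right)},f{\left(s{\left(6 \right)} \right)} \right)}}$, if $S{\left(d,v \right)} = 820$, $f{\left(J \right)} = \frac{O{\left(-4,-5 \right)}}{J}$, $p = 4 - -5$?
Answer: $\frac{24633}{410} \approx 60.081$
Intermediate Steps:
$p = 9$ ($p = 4 + 5 = 9$)
$f{\left(J \right)} = - \frac{4}{J}$
$a = 49266$
$\frac{a}{S{\left(M{\left(p \right)},f{\left(s{\left(6 \right)} \right)} \right)}} = \frac{49266}{820} = 49266 \cdot \frac{1}{820} = \frac{24633}{410}$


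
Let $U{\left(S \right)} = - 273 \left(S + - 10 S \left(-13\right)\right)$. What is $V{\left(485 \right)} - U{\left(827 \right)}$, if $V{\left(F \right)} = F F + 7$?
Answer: $29811233$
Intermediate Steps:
$V{\left(F \right)} = 7 + F^{2}$ ($V{\left(F \right)} = F^{2} + 7 = 7 + F^{2}$)
$U{\left(S \right)} = - 35763 S$ ($U{\left(S \right)} = - 273 \left(S + 130 S\right) = - 273 \cdot 131 S = - 35763 S$)
$V{\left(485 \right)} - U{\left(827 \right)} = \left(7 + 485^{2}\right) - \left(-35763\right) 827 = \left(7 + 235225\right) - -29576001 = 235232 + 29576001 = 29811233$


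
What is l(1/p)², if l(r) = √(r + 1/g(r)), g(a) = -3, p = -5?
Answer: -8/15 ≈ -0.53333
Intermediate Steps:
l(r) = √(-⅓ + r) (l(r) = √(r + 1/(-3)) = √(r - ⅓) = √(-⅓ + r))
l(1/p)² = (√(-3 + 9*(1/(-5)))/3)² = (√(-3 + 9*(1*(-⅕)))/3)² = (√(-3 + 9*(-⅕))/3)² = (√(-3 - 9/5)/3)² = (√(-24/5)/3)² = ((2*I*√30/5)/3)² = (2*I*√30/15)² = -8/15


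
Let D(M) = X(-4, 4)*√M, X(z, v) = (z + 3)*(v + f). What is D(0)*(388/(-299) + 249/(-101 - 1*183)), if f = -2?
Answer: 0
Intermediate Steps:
X(z, v) = (-2 + v)*(3 + z) (X(z, v) = (z + 3)*(v - 2) = (3 + z)*(-2 + v) = (-2 + v)*(3 + z))
D(M) = -2*√M (D(M) = (-6 - 2*(-4) + 3*4 + 4*(-4))*√M = (-6 + 8 + 12 - 16)*√M = -2*√M)
D(0)*(388/(-299) + 249/(-101 - 1*183)) = (-2*√0)*(388/(-299) + 249/(-101 - 1*183)) = (-2*0)*(388*(-1/299) + 249/(-101 - 183)) = 0*(-388/299 + 249/(-284)) = 0*(-388/299 + 249*(-1/284)) = 0*(-388/299 - 249/284) = 0*(-184643/84916) = 0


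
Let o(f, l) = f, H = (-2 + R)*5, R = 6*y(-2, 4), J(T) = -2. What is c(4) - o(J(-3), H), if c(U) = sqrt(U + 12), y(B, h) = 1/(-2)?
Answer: 6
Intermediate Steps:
y(B, h) = -1/2
R = -3 (R = 6*(-1/2) = -3)
c(U) = sqrt(12 + U)
H = -25 (H = (-2 - 3)*5 = -5*5 = -25)
c(4) - o(J(-3), H) = sqrt(12 + 4) - 1*(-2) = sqrt(16) + 2 = 4 + 2 = 6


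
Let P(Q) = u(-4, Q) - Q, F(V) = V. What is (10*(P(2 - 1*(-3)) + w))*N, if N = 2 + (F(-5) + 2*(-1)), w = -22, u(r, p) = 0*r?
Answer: 1350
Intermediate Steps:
u(r, p) = 0
P(Q) = -Q (P(Q) = 0 - Q = -Q)
N = -5 (N = 2 + (-5 + 2*(-1)) = 2 + (-5 - 2) = 2 - 7 = -5)
(10*(P(2 - 1*(-3)) + w))*N = (10*(-(2 - 1*(-3)) - 22))*(-5) = (10*(-(2 + 3) - 22))*(-5) = (10*(-1*5 - 22))*(-5) = (10*(-5 - 22))*(-5) = (10*(-27))*(-5) = -270*(-5) = 1350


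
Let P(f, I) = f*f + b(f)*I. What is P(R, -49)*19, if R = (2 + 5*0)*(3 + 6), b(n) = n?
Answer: -10602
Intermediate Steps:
R = 18 (R = (2 + 0)*9 = 2*9 = 18)
P(f, I) = f² + I*f (P(f, I) = f*f + f*I = f² + I*f)
P(R, -49)*19 = (18*(-49 + 18))*19 = (18*(-31))*19 = -558*19 = -10602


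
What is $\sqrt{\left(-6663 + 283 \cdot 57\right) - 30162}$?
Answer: $i \sqrt{20694} \approx 143.85 i$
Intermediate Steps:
$\sqrt{\left(-6663 + 283 \cdot 57\right) - 30162} = \sqrt{\left(-6663 + 16131\right) - 30162} = \sqrt{9468 - 30162} = \sqrt{-20694} = i \sqrt{20694}$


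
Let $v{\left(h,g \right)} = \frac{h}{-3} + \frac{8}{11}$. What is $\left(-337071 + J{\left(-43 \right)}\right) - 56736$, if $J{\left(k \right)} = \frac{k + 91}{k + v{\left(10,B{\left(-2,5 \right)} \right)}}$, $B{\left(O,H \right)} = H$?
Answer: $- \frac{592681119}{1505} \approx -3.9381 \cdot 10^{5}$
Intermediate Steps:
$v{\left(h,g \right)} = \frac{8}{11} - \frac{h}{3}$ ($v{\left(h,g \right)} = h \left(- \frac{1}{3}\right) + 8 \cdot \frac{1}{11} = - \frac{h}{3} + \frac{8}{11} = \frac{8}{11} - \frac{h}{3}$)
$J{\left(k \right)} = \frac{91 + k}{- \frac{86}{33} + k}$ ($J{\left(k \right)} = \frac{k + 91}{k + \left(\frac{8}{11} - \frac{10}{3}\right)} = \frac{91 + k}{k + \left(\frac{8}{11} - \frac{10}{3}\right)} = \frac{91 + k}{k - \frac{86}{33}} = \frac{91 + k}{- \frac{86}{33} + k}$)
$\left(-337071 + J{\left(-43 \right)}\right) - 56736 = \left(-337071 + \frac{33 \left(91 - 43\right)}{-86 + 33 \left(-43\right)}\right) - 56736 = \left(-337071 + 33 \frac{1}{-86 - 1419} \cdot 48\right) - 56736 = \left(-337071 + 33 \frac{1}{-1505} \cdot 48\right) - 56736 = \left(-337071 + 33 \left(- \frac{1}{1505}\right) 48\right) - 56736 = \left(-337071 - \frac{1584}{1505}\right) - 56736 = - \frac{507293439}{1505} - 56736 = - \frac{592681119}{1505}$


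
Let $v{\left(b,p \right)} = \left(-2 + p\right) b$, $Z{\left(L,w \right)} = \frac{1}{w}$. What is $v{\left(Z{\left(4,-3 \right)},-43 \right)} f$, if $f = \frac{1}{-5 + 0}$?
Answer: $-3$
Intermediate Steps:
$v{\left(b,p \right)} = b \left(-2 + p\right)$
$f = - \frac{1}{5}$ ($f = \frac{1}{-5} = - \frac{1}{5} \approx -0.2$)
$v{\left(Z{\left(4,-3 \right)},-43 \right)} f = \frac{-2 - 43}{-3} \left(- \frac{1}{5}\right) = \left(- \frac{1}{3}\right) \left(-45\right) \left(- \frac{1}{5}\right) = 15 \left(- \frac{1}{5}\right) = -3$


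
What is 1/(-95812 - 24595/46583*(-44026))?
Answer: 46583/196498383713766 ≈ 2.3707e-10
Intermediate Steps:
1/(-95812 - 24595/46583*(-44026)) = -1/44026/(-95812 - 24595*1/46583) = -1/44026/(-95812 - 24595/46583) = -1/44026/(-4463234991/46583) = -46583/4463234991*(-1/44026) = 46583/196498383713766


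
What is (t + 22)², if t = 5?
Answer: 729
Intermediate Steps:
(t + 22)² = (5 + 22)² = 27² = 729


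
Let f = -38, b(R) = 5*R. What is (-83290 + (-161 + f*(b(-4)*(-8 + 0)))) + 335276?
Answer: 245745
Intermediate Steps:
(-83290 + (-161 + f*(b(-4)*(-8 + 0)))) + 335276 = (-83290 + (-161 - 38*5*(-4)*(-8 + 0))) + 335276 = (-83290 + (-161 - (-760)*(-8))) + 335276 = (-83290 + (-161 - 38*160)) + 335276 = (-83290 + (-161 - 6080)) + 335276 = (-83290 - 6241) + 335276 = -89531 + 335276 = 245745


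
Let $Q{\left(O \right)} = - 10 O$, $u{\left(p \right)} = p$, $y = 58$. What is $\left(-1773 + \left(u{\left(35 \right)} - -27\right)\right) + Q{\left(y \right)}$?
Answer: $-2291$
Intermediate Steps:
$\left(-1773 + \left(u{\left(35 \right)} - -27\right)\right) + Q{\left(y \right)} = \left(-1773 + \left(35 - -27\right)\right) - 580 = \left(-1773 + \left(35 + 27\right)\right) - 580 = \left(-1773 + 62\right) - 580 = -1711 - 580 = -2291$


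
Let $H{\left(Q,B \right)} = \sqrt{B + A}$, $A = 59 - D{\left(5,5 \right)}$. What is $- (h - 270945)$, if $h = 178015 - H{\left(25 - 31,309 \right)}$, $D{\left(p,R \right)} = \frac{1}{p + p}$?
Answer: $92930 + \frac{\sqrt{36790}}{10} \approx 92949.0$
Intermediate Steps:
$D{\left(p,R \right)} = \frac{1}{2 p}$
$A = \frac{589}{10}$ ($A = 59 - \frac{1}{2 \cdot 5} = 59 - \frac{1}{2} \cdot \frac{1}{5} = 59 - \frac{1}{10} = \frac{589}{10} \approx 58.9$)
$H{\left(Q,B \right)} = \sqrt{\frac{589}{10} + B}$ ($H{\left(Q,B \right)} = \sqrt{B + \frac{589}{10}} = \sqrt{\frac{589}{10} + B}$)
$h = 178015 - \frac{\sqrt{36790}}{10}$ ($h = 178015 - \frac{\sqrt{5890 + 100 \cdot 309}}{10} = 178015 - \frac{\sqrt{5890 + 30900}}{10} = 178015 - \frac{\sqrt{36790}}{10} \approx 1.78 \cdot 10^{5}$)
$- (h - 270945) = - (\left(178015 - \frac{\sqrt{36790}}{10}\right) - 270945) = - (-92930 - \frac{\sqrt{36790}}{10}) = 92930 + \frac{\sqrt{36790}}{10}$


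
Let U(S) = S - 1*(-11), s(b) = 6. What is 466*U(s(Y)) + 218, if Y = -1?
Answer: 8140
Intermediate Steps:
U(S) = 11 + S (U(S) = S + 11 = 11 + S)
466*U(s(Y)) + 218 = 466*(11 + 6) + 218 = 466*17 + 218 = 7922 + 218 = 8140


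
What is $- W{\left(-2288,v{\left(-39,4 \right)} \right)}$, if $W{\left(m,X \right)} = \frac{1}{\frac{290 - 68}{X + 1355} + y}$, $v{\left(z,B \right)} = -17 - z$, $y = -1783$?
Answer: $\frac{459}{818323} \approx 0.0005609$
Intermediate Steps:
$W{\left(m,X \right)} = \frac{1}{-1783 + \frac{222}{1355 + X}}$ ($W{\left(m,X \right)} = \frac{1}{\frac{290 - 68}{X + 1355} - 1783} = \frac{1}{\frac{222}{1355 + X} - 1783} = \frac{1}{-1783 + \frac{222}{1355 + X}}$)
$- W{\left(-2288,v{\left(-39,4 \right)} \right)} = - \frac{1355 - -22}{-2415743 - 1783 \left(-17 - -39\right)} = - \frac{1355 + \left(-17 + 39\right)}{-2415743 - 1783 \left(-17 + 39\right)} = - \frac{1355 + 22}{-2415743 - 39226} = - \frac{1377}{-2415743 - 39226} = - \frac{1377}{-2454969} = - \frac{\left(-1\right) 1377}{2454969} = \left(-1\right) \left(- \frac{459}{818323}\right) = \frac{459}{818323}$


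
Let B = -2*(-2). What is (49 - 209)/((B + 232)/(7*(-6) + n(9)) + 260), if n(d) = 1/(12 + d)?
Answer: -17620/28013 ≈ -0.62899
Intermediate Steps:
B = 4
(49 - 209)/((B + 232)/(7*(-6) + n(9)) + 260) = (49 - 209)/((4 + 232)/(7*(-6) + 1/(12 + 9)) + 260) = -160/(236/(-42 + 1/21) + 260) = -160/(236/(-881/21) + 260) = -160/(236*(-21/881) + 260) = -160/(-4956/881 + 260) = -160/224104/881 = -160*881/224104 = -17620/28013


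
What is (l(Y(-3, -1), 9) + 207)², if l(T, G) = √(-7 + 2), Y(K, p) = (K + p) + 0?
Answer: (207 + I*√5)² ≈ 42844.0 + 925.7*I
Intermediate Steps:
Y(K, p) = K + p
l(T, G) = I*√5 (l(T, G) = √(-5) = I*√5)
(l(Y(-3, -1), 9) + 207)² = (I*√5 + 207)² = (207 + I*√5)²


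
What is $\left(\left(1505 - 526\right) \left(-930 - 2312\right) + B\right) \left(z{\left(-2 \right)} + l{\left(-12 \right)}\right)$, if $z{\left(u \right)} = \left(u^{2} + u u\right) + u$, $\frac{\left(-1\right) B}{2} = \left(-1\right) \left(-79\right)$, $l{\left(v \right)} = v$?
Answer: $19044456$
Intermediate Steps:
$B = -158$ ($B = - 2 \left(\left(-1\right) \left(-79\right)\right) = \left(-2\right) 79 = -158$)
$z{\left(u \right)} = u + 2 u^{2}$ ($z{\left(u \right)} = \left(u^{2} + u^{2}\right) + u = 2 u^{2} + u = u + 2 u^{2}$)
$\left(\left(1505 - 526\right) \left(-930 - 2312\right) + B\right) \left(z{\left(-2 \right)} + l{\left(-12 \right)}\right) = \left(\left(1505 - 526\right) \left(-930 - 2312\right) - 158\right) \left(- 2 \left(1 + 2 \left(-2\right)\right) - 12\right) = \left(979 \left(-3242\right) - 158\right) \left(- 2 \left(1 - 4\right) - 12\right) = \left(-3173918 - 158\right) \left(\left(-2\right) \left(-3\right) - 12\right) = - 3174076 \left(6 - 12\right) = \left(-3174076\right) \left(-6\right) = 19044456$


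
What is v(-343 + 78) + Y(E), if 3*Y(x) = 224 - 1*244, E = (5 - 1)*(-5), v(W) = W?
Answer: -815/3 ≈ -271.67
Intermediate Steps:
E = -20 (E = 4*(-5) = -20)
Y(x) = -20/3 (Y(x) = (224 - 1*244)/3 = (224 - 244)/3 = (⅓)*(-20) = -20/3)
v(-343 + 78) + Y(E) = (-343 + 78) - 20/3 = -265 - 20/3 = -815/3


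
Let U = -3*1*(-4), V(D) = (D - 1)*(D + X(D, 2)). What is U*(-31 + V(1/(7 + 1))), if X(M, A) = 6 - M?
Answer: -435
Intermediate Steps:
V(D) = -6 + 6*D (V(D) = (D - 1)*(D + (6 - D)) = (-1 + D)*6 = -6 + 6*D)
U = 12 (U = -3*(-4) = 12)
U*(-31 + V(1/(7 + 1))) = 12*(-31 + (-6 + 6/(7 + 1))) = 12*(-31 + (-6 + 6/8)) = 12*(-31 + (-6 + 6*(⅛))) = 12*(-31 + (-6 + ¾)) = 12*(-31 - 21/4) = 12*(-145/4) = -435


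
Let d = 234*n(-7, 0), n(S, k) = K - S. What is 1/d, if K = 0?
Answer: 1/1638 ≈ 0.00061050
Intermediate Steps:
n(S, k) = -S (n(S, k) = 0 - S = -S)
d = 1638 (d = 234*(-1*(-7)) = 234*7 = 1638)
1/d = 1/1638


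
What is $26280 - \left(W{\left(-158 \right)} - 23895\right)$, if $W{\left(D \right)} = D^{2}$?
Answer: $25211$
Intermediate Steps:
$26280 - \left(W{\left(-158 \right)} - 23895\right) = 26280 - \left(\left(-158\right)^{2} - 23895\right) = 26280 - \left(24964 - 23895\right) = 26280 - 1069 = 25211$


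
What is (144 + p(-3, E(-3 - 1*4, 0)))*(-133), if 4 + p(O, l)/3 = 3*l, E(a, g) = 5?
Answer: -23541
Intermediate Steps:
p(O, l) = -12 + 9*l (p(O, l) = -12 + 3*(3*l) = -12 + 9*l)
(144 + p(-3, E(-3 - 1*4, 0)))*(-133) = (144 + (-12 + 9*5))*(-133) = (144 + (-12 + 45))*(-133) = (144 + 33)*(-133) = 177*(-133) = -23541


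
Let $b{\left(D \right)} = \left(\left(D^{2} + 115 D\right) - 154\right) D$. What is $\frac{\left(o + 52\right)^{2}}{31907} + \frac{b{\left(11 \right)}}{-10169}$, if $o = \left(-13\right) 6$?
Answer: $- \frac{425529420}{324462283} \approx -1.3115$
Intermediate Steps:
$o = -78$
$b{\left(D \right)} = D \left(-154 + D^{2} + 115 D\right)$ ($b{\left(D \right)} = \left(-154 + D^{2} + 115 D\right) D = D \left(-154 + D^{2} + 115 D\right)$)
$\frac{\left(o + 52\right)^{2}}{31907} + \frac{b{\left(11 \right)}}{-10169} = \frac{\left(-78 + 52\right)^{2}}{31907} + \frac{11 \left(-154 + 11^{2} + 115 \cdot 11\right)}{-10169} = \left(-26\right)^{2} \cdot \frac{1}{31907} + 11 \left(-154 + 121 + 1265\right) \left(- \frac{1}{10169}\right) = 676 \cdot \frac{1}{31907} + 11 \cdot 1232 \left(- \frac{1}{10169}\right) = \frac{676}{31907} + 13552 \left(- \frac{1}{10169}\right) = \frac{676}{31907} - \frac{13552}{10169} = - \frac{425529420}{324462283}$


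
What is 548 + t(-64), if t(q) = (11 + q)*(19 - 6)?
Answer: -141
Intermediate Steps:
t(q) = 143 + 13*q (t(q) = (11 + q)*13 = 143 + 13*q)
548 + t(-64) = 548 + (143 + 13*(-64)) = 548 + (143 - 832) = 548 - 689 = -141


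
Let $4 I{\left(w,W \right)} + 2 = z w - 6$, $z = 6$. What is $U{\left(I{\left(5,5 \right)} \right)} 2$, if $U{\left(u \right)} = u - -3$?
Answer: $17$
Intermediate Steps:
$I{\left(w,W \right)} = -2 + \frac{3 w}{2}$ ($I{\left(w,W \right)} = - \frac{1}{2} + \frac{6 w - 6}{4} = - \frac{1}{2} + \frac{-6 + 6 w}{4} = - \frac{1}{2} + \left(- \frac{3}{2} + \frac{3 w}{2}\right) = -2 + \frac{3 w}{2}$)
$U{\left(u \right)} = 3 + u$ ($U{\left(u \right)} = u + 3 = 3 + u$)
$U{\left(I{\left(5,5 \right)} \right)} 2 = \left(3 + \left(-2 + \frac{3}{2} \cdot 5\right)\right) 2 = \left(3 + \left(-2 + \frac{15}{2}\right)\right) 2 = \left(3 + \frac{11}{2}\right) 2 = \frac{17}{2} \cdot 2 = 17$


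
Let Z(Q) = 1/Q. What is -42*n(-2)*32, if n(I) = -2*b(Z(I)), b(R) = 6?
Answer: 16128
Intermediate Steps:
n(I) = -12 (n(I) = -2*6 = -12)
-42*n(-2)*32 = -42*(-12)*32 = 504*32 = 16128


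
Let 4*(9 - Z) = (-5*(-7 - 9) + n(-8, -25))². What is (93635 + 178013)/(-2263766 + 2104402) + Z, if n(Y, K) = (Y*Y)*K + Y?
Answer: -23254741679/39841 ≈ -5.8369e+5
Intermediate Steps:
n(Y, K) = Y + K*Y² (n(Y, K) = Y²*K + Y = K*Y² + Y = Y + K*Y²)
Z = -583687 (Z = 9 - (-5*(-7 - 9) - 8*(1 - 25*(-8)))²/4 = 9 - (-5*(-16) - 8*(1 + 200))²/4 = 9 - (80 - 8*201)²/4 = 9 - (80 - 1608)²/4 = 9 - ¼*(-1528)² = 9 - ¼*2334784 = 9 - 583696 = -583687)
(93635 + 178013)/(-2263766 + 2104402) + Z = (93635 + 178013)/(-2263766 + 2104402) - 583687 = 271648/(-159364) - 583687 = 271648*(-1/159364) - 583687 = -67912/39841 - 583687 = -23254741679/39841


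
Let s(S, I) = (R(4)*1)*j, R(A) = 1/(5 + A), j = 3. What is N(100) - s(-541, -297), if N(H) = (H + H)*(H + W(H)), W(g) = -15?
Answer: 50999/3 ≈ 17000.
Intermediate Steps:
s(S, I) = ⅓ (s(S, I) = (1/(5 + 4))*3 = (1/9)*3 = ((⅑)*1)*3 = (⅑)*3 = ⅓)
N(H) = 2*H*(-15 + H) (N(H) = (H + H)*(H - 15) = (2*H)*(-15 + H) = 2*H*(-15 + H))
N(100) - s(-541, -297) = 2*100*(-15 + 100) - 1*⅓ = 2*100*85 - ⅓ = 17000 - ⅓ = 50999/3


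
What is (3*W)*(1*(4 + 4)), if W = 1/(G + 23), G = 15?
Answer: 12/19 ≈ 0.63158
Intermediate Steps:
W = 1/38 (W = 1/(15 + 23) = 1/38 ≈ 0.026316)
(3*W)*(1*(4 + 4)) = (3*(1/38))*(1*(4 + 4)) = 3*(1*8)/38 = (3/38)*8 = 12/19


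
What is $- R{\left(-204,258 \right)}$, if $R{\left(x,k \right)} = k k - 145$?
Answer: $-66419$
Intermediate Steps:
$R{\left(x,k \right)} = -145 + k^{2}$ ($R{\left(x,k \right)} = k^{2} - 145 = -145 + k^{2}$)
$- R{\left(-204,258 \right)} = - (-145 + 258^{2}) = - (-145 + 66564) = \left(-1\right) 66419 = -66419$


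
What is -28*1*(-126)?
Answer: 3528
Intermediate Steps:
-28*1*(-126) = -28*(-126) = 3528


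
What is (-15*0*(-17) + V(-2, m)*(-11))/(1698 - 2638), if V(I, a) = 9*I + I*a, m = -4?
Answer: -11/94 ≈ -0.11702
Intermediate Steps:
(-15*0*(-17) + V(-2, m)*(-11))/(1698 - 2638) = (-15*0*(-17) - 2*(9 - 4)*(-11))/(1698 - 2638) = (0*(-17) - 2*5*(-11))/(-940) = (0 - 10*(-11))*(-1/940) = (0 + 110)*(-1/940) = 110*(-1/940) = -11/94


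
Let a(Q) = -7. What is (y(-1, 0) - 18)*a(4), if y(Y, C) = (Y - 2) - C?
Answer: 147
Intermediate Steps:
y(Y, C) = -2 + Y - C (y(Y, C) = (-2 + Y) - C = -2 + Y - C)
(y(-1, 0) - 18)*a(4) = ((-2 - 1 - 1*0) - 18)*(-7) = ((-2 - 1 + 0) - 18)*(-7) = (-3 - 18)*(-7) = -21*(-7) = 147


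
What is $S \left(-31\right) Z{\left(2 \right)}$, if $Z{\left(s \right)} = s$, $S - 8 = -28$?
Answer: $1240$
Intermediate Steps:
$S = -20$ ($S = 8 - 28 = -20$)
$S \left(-31\right) Z{\left(2 \right)} = \left(-20\right) \left(-31\right) 2 = 620 \cdot 2 = 1240$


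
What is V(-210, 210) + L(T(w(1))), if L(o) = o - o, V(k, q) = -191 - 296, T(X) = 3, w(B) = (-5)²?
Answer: -487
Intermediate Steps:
w(B) = 25
V(k, q) = -487
L(o) = 0
V(-210, 210) + L(T(w(1))) = -487 + 0 = -487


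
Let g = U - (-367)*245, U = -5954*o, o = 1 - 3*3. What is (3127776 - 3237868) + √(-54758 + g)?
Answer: -110092 + √82789 ≈ -1.0980e+5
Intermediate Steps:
o = -8 (o = 1 - 9 = -8)
U = 47632 (U = -5954*(-8) = 47632)
g = 137547 (g = 47632 - (-367)*245 = 47632 - 1*(-89915) = 47632 + 89915 = 137547)
(3127776 - 3237868) + √(-54758 + g) = (3127776 - 3237868) + √(-54758 + 137547) = -110092 + √82789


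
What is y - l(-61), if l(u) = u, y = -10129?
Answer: -10068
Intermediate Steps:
y - l(-61) = -10129 - 1*(-61) = -10129 + 61 = -10068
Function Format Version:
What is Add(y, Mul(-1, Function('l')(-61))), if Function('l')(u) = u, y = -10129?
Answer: -10068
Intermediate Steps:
Add(y, Mul(-1, Function('l')(-61))) = Add(-10129, Mul(-1, -61)) = Add(-10129, 61) = -10068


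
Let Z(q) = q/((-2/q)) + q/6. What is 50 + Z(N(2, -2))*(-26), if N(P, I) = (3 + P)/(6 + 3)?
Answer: 4180/81 ≈ 51.605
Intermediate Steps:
N(P, I) = ⅓ + P/9 (N(P, I) = (3 + P)/9 = (3 + P)*(⅑) = ⅓ + P/9)
Z(q) = -q²/2 + q/6 (Z(q) = q*(-q/2) + q*(⅙) = -q²/2 + q/6)
50 + Z(N(2, -2))*(-26) = 50 + ((⅓ + (⅑)*2)*(1 - 3*(⅓ + (⅑)*2))/6)*(-26) = 50 + ((⅓ + 2/9)*(1 - 3*(⅓ + 2/9))/6)*(-26) = 50 + ((⅙)*(5/9)*(1 - 3*5/9))*(-26) = 50 + ((⅙)*(5/9)*(1 - 5/3))*(-26) = 50 + ((⅙)*(5/9)*(-⅔))*(-26) = 50 - 5/81*(-26) = 50 + 130/81 = 4180/81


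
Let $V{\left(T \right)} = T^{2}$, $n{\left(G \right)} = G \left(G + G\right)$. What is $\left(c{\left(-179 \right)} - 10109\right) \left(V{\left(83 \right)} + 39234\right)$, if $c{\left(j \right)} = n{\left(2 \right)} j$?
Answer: $-532305543$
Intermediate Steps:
$n{\left(G \right)} = 2 G^{2}$ ($n{\left(G \right)} = G 2 G = 2 G^{2}$)
$c{\left(j \right)} = 8 j$ ($c{\left(j \right)} = 2 \cdot 2^{2} j = 2 \cdot 4 j = 8 j$)
$\left(c{\left(-179 \right)} - 10109\right) \left(V{\left(83 \right)} + 39234\right) = \left(8 \left(-179\right) - 10109\right) \left(83^{2} + 39234\right) = \left(-1432 - 10109\right) \left(6889 + 39234\right) = \left(-11541\right) 46123 = -532305543$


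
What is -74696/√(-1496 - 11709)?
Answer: 74696*I*√13205/13205 ≈ 650.02*I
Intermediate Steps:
-74696/√(-1496 - 11709) = -74696*(-I*√13205/13205) = -(-74696)*I*√13205/13205 = 74696*I*√13205/13205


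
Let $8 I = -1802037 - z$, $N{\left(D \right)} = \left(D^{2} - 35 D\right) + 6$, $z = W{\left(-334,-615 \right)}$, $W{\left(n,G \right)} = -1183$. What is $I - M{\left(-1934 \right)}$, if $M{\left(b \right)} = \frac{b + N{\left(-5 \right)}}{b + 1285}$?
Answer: $- \frac{584384035}{2596} \approx -2.2511 \cdot 10^{5}$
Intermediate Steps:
$z = -1183$
$N{\left(D \right)} = 6 + D^{2} - 35 D$
$M{\left(b \right)} = \frac{206 + b}{1285 + b}$ ($M{\left(b \right)} = \frac{b + \left(6 + \left(-5\right)^{2} - -175\right)}{b + 1285} = \frac{b + \left(6 + 25 + 175\right)}{1285 + b} = \frac{b + 206}{1285 + b} = \frac{206 + b}{1285 + b}$)
$I = - \frac{900427}{4}$ ($I = \frac{-1802037 - -1183}{8} = \frac{-1802037 + 1183}{8} = \frac{1}{8} \left(-1800854\right) = - \frac{900427}{4} \approx -2.2511 \cdot 10^{5}$)
$I - M{\left(-1934 \right)} = - \frac{900427}{4} - \frac{206 - 1934}{1285 - 1934} = - \frac{900427}{4} - \frac{1}{-649} \left(-1728\right) = - \frac{900427}{4} - \left(- \frac{1}{649}\right) \left(-1728\right) = - \frac{900427}{4} - \frac{1728}{649} = - \frac{584384035}{2596}$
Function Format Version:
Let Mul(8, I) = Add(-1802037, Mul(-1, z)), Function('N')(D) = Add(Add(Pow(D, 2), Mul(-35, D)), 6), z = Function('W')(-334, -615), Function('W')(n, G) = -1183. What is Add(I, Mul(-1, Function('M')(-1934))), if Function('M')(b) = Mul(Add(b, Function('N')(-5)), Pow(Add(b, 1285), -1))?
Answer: Rational(-584384035, 2596) ≈ -2.2511e+5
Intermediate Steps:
z = -1183
Function('N')(D) = Add(6, Pow(D, 2), Mul(-35, D))
Function('M')(b) = Mul(Pow(Add(1285, b), -1), Add(206, b)) (Function('M')(b) = Mul(Add(b, Add(6, Pow(-5, 2), Mul(-35, -5))), Pow(Add(b, 1285), -1)) = Mul(Add(b, Add(6, 25, 175)), Pow(Add(1285, b), -1)) = Mul(Add(b, 206), Pow(Add(1285, b), -1)) = Mul(Add(206, b), Pow(Add(1285, b), -1)) = Mul(Pow(Add(1285, b), -1), Add(206, b)))
I = Rational(-900427, 4) (I = Mul(Rational(1, 8), Add(-1802037, Mul(-1, -1183))) = Mul(Rational(1, 8), Add(-1802037, 1183)) = Mul(Rational(1, 8), -1800854) = Rational(-900427, 4) ≈ -2.2511e+5)
Add(I, Mul(-1, Function('M')(-1934))) = Add(Rational(-900427, 4), Mul(-1, Mul(Pow(Add(1285, -1934), -1), Add(206, -1934)))) = Add(Rational(-900427, 4), Mul(-1, Mul(Pow(-649, -1), -1728))) = Add(Rational(-900427, 4), Mul(-1, Mul(Rational(-1, 649), -1728))) = Add(Rational(-900427, 4), Mul(-1, Rational(1728, 649))) = Add(Rational(-900427, 4), Rational(-1728, 649)) = Rational(-584384035, 2596)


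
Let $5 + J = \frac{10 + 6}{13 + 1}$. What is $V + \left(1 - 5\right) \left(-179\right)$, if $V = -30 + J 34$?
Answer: $\frac{3884}{7} \approx 554.86$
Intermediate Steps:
$J = - \frac{27}{7}$ ($J = -5 + \frac{10 + 6}{13 + 1} = -5 + \frac{16}{14} = -5 + 16 \cdot \frac{1}{14} = -5 + \frac{8}{7} = - \frac{27}{7} \approx -3.8571$)
$V = - \frac{1128}{7}$ ($V = -30 - \frac{918}{7} = - \frac{1128}{7} \approx -161.14$)
$V + \left(1 - 5\right) \left(-179\right) = - \frac{1128}{7} + \left(1 - 5\right) \left(-179\right) = - \frac{1128}{7} - -716 = - \frac{1128}{7} + 716 = \frac{3884}{7}$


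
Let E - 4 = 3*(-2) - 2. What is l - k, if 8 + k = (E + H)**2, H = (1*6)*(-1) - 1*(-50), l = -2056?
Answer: -3648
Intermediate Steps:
H = 44 (H = 6*(-1) + 50 = -6 + 50 = 44)
E = -4 (E = 4 + (3*(-2) - 2) = 4 + (-6 - 2) = 4 - 8 = -4)
k = 1592 (k = -8 + (-4 + 44)**2 = -8 + 40**2 = -8 + 1600 = 1592)
l - k = -2056 - 1*1592 = -2056 - 1592 = -3648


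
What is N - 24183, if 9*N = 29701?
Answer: -187946/9 ≈ -20883.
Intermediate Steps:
N = 29701/9 (N = (⅑)*29701 = 29701/9 ≈ 3300.1)
N - 24183 = 29701/9 - 24183 = -187946/9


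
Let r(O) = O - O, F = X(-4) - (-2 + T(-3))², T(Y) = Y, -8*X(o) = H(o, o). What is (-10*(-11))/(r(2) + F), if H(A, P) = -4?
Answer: -220/49 ≈ -4.4898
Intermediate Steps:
X(o) = ½ (X(o) = -⅛*(-4) = ½)
F = -49/2 (F = ½ - (-2 - 3)² = ½ - 1*(-5)² = ½ - 1*25 = ½ - 25 = -49/2 ≈ -24.500)
r(O) = 0
(-10*(-11))/(r(2) + F) = (-10*(-11))/(0 - 49/2) = 110/(-49/2) = 110*(-2/49) = -220/49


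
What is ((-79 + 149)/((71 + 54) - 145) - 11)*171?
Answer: -4959/2 ≈ -2479.5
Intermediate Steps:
((-79 + 149)/((71 + 54) - 145) - 11)*171 = (70/(125 - 145) - 11)*171 = (70/(-20) - 11)*171 = (70*(-1/20) - 11)*171 = (-7/2 - 11)*171 = -29/2*171 = -4959/2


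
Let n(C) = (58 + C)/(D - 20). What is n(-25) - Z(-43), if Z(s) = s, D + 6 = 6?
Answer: 827/20 ≈ 41.350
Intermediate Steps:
D = 0 (D = -6 + 6 = 0)
n(C) = -29/10 - C/20 (n(C) = (58 + C)/(0 - 20) = (58 + C)/(-20) = (58 + C)*(-1/20) = -29/10 - C/20)
n(-25) - Z(-43) = (-29/10 - 1/20*(-25)) - 1*(-43) = (-29/10 + 5/4) + 43 = -33/20 + 43 = 827/20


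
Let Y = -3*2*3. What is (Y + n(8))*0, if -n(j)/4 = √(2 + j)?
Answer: 0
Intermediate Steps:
n(j) = -4*√(2 + j)
Y = -18 (Y = -6*3 = -18)
(Y + n(8))*0 = (-18 - 4*√(2 + 8))*0 = (-18 - 4*√10)*0 = 0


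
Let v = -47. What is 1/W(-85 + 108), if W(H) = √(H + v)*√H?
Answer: -I*√138/276 ≈ -0.042563*I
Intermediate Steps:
W(H) = √H*√(-47 + H) (W(H) = √(H - 47)*√H = √(-47 + H)*√H = √H*√(-47 + H))
1/W(-85 + 108) = 1/(√(-85 + 108)*√(-47 + (-85 + 108))) = 1/(√23*√(-47 + 23)) = 1/(√23*√(-24)) = 1/(√23*(2*I*√6)) = 1/(2*I*√138) = -I*√138/276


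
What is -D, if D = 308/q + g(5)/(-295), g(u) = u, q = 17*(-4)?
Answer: 4560/1003 ≈ 4.5464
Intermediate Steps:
q = -68
D = -4560/1003 (D = 308/(-68) + 5/(-295) = 308*(-1/68) + 5*(-1/295) = -77/17 - 1/59 = -4560/1003 ≈ -4.5464)
-D = -1*(-4560/1003) = 4560/1003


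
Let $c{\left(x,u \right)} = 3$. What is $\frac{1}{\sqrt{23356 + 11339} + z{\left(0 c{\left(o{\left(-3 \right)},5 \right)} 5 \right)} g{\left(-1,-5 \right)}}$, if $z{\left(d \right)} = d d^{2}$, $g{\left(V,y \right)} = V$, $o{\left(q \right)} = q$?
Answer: $\frac{\sqrt{3855}}{11565} \approx 0.0053687$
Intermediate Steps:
$z{\left(d \right)} = d^{3}$
$\frac{1}{\sqrt{23356 + 11339} + z{\left(0 c{\left(o{\left(-3 \right)},5 \right)} 5 \right)} g{\left(-1,-5 \right)}} = \frac{1}{\sqrt{23356 + 11339} + \left(0 \cdot 3 \cdot 5\right)^{3} \left(-1\right)} = \frac{1}{\sqrt{34695} + \left(0 \cdot 5\right)^{3} \left(-1\right)} = \frac{1}{3 \sqrt{3855} + 0^{3} \left(-1\right)} = \frac{1}{3 \sqrt{3855} + 0 \left(-1\right)} = \frac{1}{3 \sqrt{3855} + 0} = \frac{1}{3 \sqrt{3855}} = \frac{\sqrt{3855}}{11565}$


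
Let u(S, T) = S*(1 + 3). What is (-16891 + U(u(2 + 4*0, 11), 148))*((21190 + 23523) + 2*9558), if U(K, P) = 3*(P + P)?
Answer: -1021455487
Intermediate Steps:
u(S, T) = 4*S (u(S, T) = S*4 = 4*S)
U(K, P) = 6*P (U(K, P) = 3*(2*P) = 6*P)
(-16891 + U(u(2 + 4*0, 11), 148))*((21190 + 23523) + 2*9558) = (-16891 + 6*148)*((21190 + 23523) + 2*9558) = (-16891 + 888)*(44713 + 19116) = -16003*63829 = -1021455487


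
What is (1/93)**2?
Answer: 1/8649 ≈ 0.00011562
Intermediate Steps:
(1/93)**2 = 1/8649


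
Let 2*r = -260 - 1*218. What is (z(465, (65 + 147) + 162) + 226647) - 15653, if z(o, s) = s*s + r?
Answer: 350631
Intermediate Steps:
r = -239 (r = (-260 - 1*218)/2 = (-260 - 218)/2 = (½)*(-478) = -239)
z(o, s) = -239 + s² (z(o, s) = s*s - 239 = s² - 239 = -239 + s²)
(z(465, (65 + 147) + 162) + 226647) - 15653 = ((-239 + ((65 + 147) + 162)²) + 226647) - 15653 = ((-239 + (212 + 162)²) + 226647) - 15653 = ((-239 + 374²) + 226647) - 15653 = ((-239 + 139876) + 226647) - 15653 = (139637 + 226647) - 15653 = 366284 - 15653 = 350631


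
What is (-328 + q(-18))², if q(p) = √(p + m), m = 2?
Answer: 107568 - 2624*I ≈ 1.0757e+5 - 2624.0*I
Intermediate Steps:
q(p) = √(2 + p) (q(p) = √(p + 2) = √(2 + p))
(-328 + q(-18))² = (-328 + √(2 - 18))² = (-328 + √(-16))² = (-328 + 4*I)²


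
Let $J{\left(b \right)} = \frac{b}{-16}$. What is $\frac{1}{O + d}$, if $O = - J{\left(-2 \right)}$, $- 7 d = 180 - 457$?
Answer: $\frac{56}{2209} \approx 0.025351$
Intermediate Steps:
$d = \frac{277}{7}$ ($d = - \frac{180 - 457}{7} = \left(- \frac{1}{7}\right) \left(-277\right) = \frac{277}{7} \approx 39.571$)
$J{\left(b \right)} = - \frac{b}{16}$ ($J{\left(b \right)} = b \left(- \frac{1}{16}\right) = - \frac{b}{16}$)
$O = - \frac{1}{8}$ ($O = - \frac{\left(-1\right) \left(-2\right)}{16} = \left(-1\right) \frac{1}{8} = - \frac{1}{8} \approx -0.125$)
$\frac{1}{O + d} = \frac{1}{- \frac{1}{8} + \frac{277}{7}} = \frac{1}{\frac{2209}{56}} = \frac{56}{2209}$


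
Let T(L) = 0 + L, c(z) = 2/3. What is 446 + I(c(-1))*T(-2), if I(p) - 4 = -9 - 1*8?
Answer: 472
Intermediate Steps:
c(z) = ⅔ (c(z) = 2*(⅓) = ⅔)
I(p) = -13 (I(p) = 4 + (-9 - 1*8) = 4 + (-9 - 8) = 4 - 17 = -13)
T(L) = L
446 + I(c(-1))*T(-2) = 446 - 13*(-2) = 446 + 26 = 472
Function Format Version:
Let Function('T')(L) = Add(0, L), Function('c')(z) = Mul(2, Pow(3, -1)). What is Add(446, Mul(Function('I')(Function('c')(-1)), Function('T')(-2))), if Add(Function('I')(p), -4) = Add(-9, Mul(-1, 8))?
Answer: 472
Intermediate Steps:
Function('c')(z) = Rational(2, 3) (Function('c')(z) = Mul(2, Rational(1, 3)) = Rational(2, 3))
Function('I')(p) = -13 (Function('I')(p) = Add(4, Add(-9, Mul(-1, 8))) = Add(4, Add(-9, -8)) = Add(4, -17) = -13)
Function('T')(L) = L
Add(446, Mul(Function('I')(Function('c')(-1)), Function('T')(-2))) = Add(446, Mul(-13, -2)) = Add(446, 26) = 472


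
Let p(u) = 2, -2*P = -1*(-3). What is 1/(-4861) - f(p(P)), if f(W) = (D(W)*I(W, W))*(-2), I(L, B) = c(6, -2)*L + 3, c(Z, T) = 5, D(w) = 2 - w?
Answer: -1/4861 ≈ -0.00020572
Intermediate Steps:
I(L, B) = 3 + 5*L (I(L, B) = 5*L + 3 = 3 + 5*L)
P = -3/2 (P = -(-1)*(-3)/2 = -1/2*3 = -3/2 ≈ -1.5000)
f(W) = -2*(2 - W)*(3 + 5*W) (f(W) = ((2 - W)*(3 + 5*W))*(-2) = -2*(2 - W)*(3 + 5*W))
1/(-4861) - f(p(P)) = 1/(-4861) - 2*(-2 + 2)*(3 + 5*2) = -1/4861 - 2*0*(3 + 10) = -1/4861 - 2*0*13 = -1/4861 - 1*0 = -1/4861 + 0 = -1/4861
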